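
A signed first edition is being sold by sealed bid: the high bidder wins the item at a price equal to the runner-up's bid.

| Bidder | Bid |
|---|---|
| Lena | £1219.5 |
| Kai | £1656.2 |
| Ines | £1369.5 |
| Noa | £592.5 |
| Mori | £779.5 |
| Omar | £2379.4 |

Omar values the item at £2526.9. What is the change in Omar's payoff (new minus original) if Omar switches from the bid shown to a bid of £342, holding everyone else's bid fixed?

The highest bid among the other bidders is £1656.2; Omar's bid doesn't change that.
Original bid £2379.4: Omar is highest, pays the top rival bid £1656.2; payoff £2526.9 − £1656.2 = £870.7.
Alternative bid £342: Omar is not highest (top rival bid is £1656.2); payoff £0.
Change in payoff = £0 − (£870.7) = −£870.7.

−£870.7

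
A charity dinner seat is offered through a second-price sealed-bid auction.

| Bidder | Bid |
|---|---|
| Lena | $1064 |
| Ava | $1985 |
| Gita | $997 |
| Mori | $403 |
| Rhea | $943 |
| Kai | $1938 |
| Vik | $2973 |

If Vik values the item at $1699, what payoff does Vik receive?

Highest bid: Vik at $2973, so Vik wins.
Second-highest bid: Ava at $1985 — that is the price the winner pays.
Vik's payoff = value − price = $1699 − $1985 = −$286.

−$286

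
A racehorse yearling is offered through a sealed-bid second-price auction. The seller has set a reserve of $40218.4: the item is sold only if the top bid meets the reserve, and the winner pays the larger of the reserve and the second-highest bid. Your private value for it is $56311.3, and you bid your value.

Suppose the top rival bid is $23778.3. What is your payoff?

Your bid $56311.3 is the highest and exceeds the reserve.
Price = max(second-highest bid, reserve) = max($23778.3, $40218.4) = $40218.4.
Payoff = $56311.3 − $40218.4 = $16092.9.

$16092.9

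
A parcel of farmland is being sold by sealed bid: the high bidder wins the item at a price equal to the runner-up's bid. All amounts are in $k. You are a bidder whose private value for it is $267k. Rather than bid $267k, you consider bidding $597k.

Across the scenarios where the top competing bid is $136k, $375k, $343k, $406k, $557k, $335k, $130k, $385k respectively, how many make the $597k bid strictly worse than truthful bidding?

The deviation hurts exactly when the highest competing bid lies strictly between $267k and $597k — overbidding then wins at a price above your value.
$136k: below both → same outcome either way.
$375k: inside the interval → strictly worse (loss $108k).
$343k: inside the interval → strictly worse (loss $76k).
$406k: inside the interval → strictly worse (loss $139k).
$557k: inside the interval → strictly worse (loss $290k).
$335k: inside the interval → strictly worse (loss $68k).
$130k: below both → same outcome either way.
$385k: inside the interval → strictly worse (loss $118k).
Count: 6.

6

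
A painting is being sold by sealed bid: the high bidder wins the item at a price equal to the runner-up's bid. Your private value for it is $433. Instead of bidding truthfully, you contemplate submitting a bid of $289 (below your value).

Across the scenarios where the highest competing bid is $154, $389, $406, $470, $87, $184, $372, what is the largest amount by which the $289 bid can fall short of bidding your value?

$154: same outcome either way → loss $0.
$389: truthful gives $44, deviation gives $0 → loss $44.
$406: truthful gives $27, deviation gives $0 → loss $27.
$470: same outcome either way → loss $0.
$87: same outcome either way → loss $0.
$184: same outcome either way → loss $0.
$372: truthful gives $61, deviation gives $0 → loss $61.
Maximum loss: $61.

$61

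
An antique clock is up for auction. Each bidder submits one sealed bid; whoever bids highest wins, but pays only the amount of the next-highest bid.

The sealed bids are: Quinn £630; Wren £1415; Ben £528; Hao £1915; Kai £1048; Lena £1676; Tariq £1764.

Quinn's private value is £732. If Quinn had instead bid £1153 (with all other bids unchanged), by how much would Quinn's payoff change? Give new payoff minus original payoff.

The highest bid among the other bidders is £1915; Quinn's bid doesn't change that.
Original bid £630: Quinn is not highest (top rival bid is £1915); payoff £0.
Alternative bid £1153: Quinn is not highest (top rival bid is £1915); payoff £0.
Change in payoff = £0 − (£0) = £0.

£0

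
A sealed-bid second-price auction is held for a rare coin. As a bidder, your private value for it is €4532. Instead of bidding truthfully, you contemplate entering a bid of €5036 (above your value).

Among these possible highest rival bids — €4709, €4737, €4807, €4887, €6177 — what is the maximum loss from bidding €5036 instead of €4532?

€355

€4709: truthful gives €0, deviation gives −€177 → loss €177.
€4737: truthful gives €0, deviation gives −€205 → loss €205.
€4807: truthful gives €0, deviation gives −€275 → loss €275.
€4887: truthful gives €0, deviation gives −€355 → loss €355.
€6177: same outcome either way → loss €0.
Maximum loss: €355.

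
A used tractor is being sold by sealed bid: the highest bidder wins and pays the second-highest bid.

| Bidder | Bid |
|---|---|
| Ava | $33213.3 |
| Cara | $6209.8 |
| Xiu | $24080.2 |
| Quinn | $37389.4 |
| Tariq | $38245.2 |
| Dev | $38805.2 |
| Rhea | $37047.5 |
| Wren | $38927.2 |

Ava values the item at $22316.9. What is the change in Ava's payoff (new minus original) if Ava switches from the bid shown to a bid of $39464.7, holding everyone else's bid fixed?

The highest bid among the other bidders is $38927.2; Ava's bid doesn't change that.
Original bid $33213.3: Ava is not highest (top rival bid is $38927.2); payoff $0.
Alternative bid $39464.7: Ava is highest, pays the top rival bid $38927.2; payoff $22316.9 − $38927.2 = −$16610.3.
Change in payoff = −$16610.3 − ($0) = −$16610.3.

−$16610.3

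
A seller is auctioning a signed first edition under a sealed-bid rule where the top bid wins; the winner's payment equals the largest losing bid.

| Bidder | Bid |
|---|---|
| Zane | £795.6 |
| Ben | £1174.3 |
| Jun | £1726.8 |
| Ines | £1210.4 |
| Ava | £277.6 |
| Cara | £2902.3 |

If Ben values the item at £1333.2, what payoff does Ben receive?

£0

Highest bid: Cara at £2902.3, so Cara wins.
Second-highest bid: Jun at £1726.8 — that is the price the winner pays.
Ben did not win, so Ben pays nothing and receives nothing: payoff £0.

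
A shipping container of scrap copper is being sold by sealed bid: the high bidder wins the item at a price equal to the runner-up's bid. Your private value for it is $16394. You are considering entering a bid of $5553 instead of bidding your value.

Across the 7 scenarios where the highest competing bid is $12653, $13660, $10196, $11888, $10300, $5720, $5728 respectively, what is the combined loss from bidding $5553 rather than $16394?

$44613

The deviation costs you only when the competing bid falls strictly between $5553 and $16394; elsewhere both bids give the same outcome.
$12653: truthful payoff $3741, deviation payoff $0 → loss $3741.
$13660: truthful payoff $2734, deviation payoff $0 → loss $2734.
$10196: truthful payoff $6198, deviation payoff $0 → loss $6198.
$11888: truthful payoff $4506, deviation payoff $0 → loss $4506.
$10300: truthful payoff $6094, deviation payoff $0 → loss $6094.
$5720: truthful payoff $10674, deviation payoff $0 → loss $10674.
$5728: truthful payoff $10666, deviation payoff $0 → loss $10666.
Total loss = $3741 + $2734 + $6198 + $4506 + $6094 + $10674 + $10666 = $44613.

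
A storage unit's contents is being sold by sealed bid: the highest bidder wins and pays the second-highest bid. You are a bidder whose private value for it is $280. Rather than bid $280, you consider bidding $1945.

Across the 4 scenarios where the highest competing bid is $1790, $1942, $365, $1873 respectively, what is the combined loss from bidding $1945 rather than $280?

$4850

The deviation costs you only when the competing bid falls strictly between $280 and $1945; elsewhere both bids give the same outcome.
$1790: truthful payoff $0, deviation payoff −$1510 → loss $1510.
$1942: truthful payoff $0, deviation payoff −$1662 → loss $1662.
$365: truthful payoff $0, deviation payoff −$85 → loss $85.
$1873: truthful payoff $0, deviation payoff −$1593 → loss $1593.
Total loss = $1510 + $1662 + $85 + $1593 = $4850.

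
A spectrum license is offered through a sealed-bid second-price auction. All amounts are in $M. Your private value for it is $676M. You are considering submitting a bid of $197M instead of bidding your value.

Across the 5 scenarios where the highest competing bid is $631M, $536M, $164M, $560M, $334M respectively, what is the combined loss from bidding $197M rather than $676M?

$643M

The deviation costs you only when the competing bid falls strictly between $197M and $676M; elsewhere both bids give the same outcome.
$631M: truthful payoff $45M, deviation payoff $0M → loss $45M.
$536M: truthful payoff $140M, deviation payoff $0M → loss $140M.
$164M: outcomes coincide → loss $0M.
$560M: truthful payoff $116M, deviation payoff $0M → loss $116M.
$334M: truthful payoff $342M, deviation payoff $0M → loss $342M.
Total loss = $45M + $140M + $116M + $342M = $643M.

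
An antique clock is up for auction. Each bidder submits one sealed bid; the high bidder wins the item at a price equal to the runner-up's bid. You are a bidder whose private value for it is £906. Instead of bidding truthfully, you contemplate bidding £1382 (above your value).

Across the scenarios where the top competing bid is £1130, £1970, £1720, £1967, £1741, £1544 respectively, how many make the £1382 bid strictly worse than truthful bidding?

The deviation hurts exactly when the highest competing bid lies strictly between £906 and £1382 — overbidding then wins at a price above your value.
£1130: inside the interval → strictly worse (loss £224).
£1970: above both → same outcome either way.
£1720: above both → same outcome either way.
£1967: above both → same outcome either way.
£1741: above both → same outcome either way.
£1544: above both → same outcome either way.
Count: 1.

1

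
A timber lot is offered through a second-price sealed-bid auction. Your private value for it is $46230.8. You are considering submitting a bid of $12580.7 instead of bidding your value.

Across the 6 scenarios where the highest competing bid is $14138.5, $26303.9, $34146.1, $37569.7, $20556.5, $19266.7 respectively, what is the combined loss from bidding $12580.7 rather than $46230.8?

$125403.4

The deviation costs you only when the competing bid falls strictly between $12580.7 and $46230.8; elsewhere both bids give the same outcome.
$14138.5: truthful payoff $32092.3, deviation payoff $0 → loss $32092.3.
$26303.9: truthful payoff $19926.9, deviation payoff $0 → loss $19926.9.
$34146.1: truthful payoff $12084.7, deviation payoff $0 → loss $12084.7.
$37569.7: truthful payoff $8661.1, deviation payoff $0 → loss $8661.1.
$20556.5: truthful payoff $25674.3, deviation payoff $0 → loss $25674.3.
$19266.7: truthful payoff $26964.1, deviation payoff $0 → loss $26964.1.
Total loss = $32092.3 + $19926.9 + $12084.7 + $8661.1 + $25674.3 + $26964.1 = $125403.4.
Because the price is fixed by the runner-up's bid, deviating from your value can only change a good outcome into a bad one — never the reverse.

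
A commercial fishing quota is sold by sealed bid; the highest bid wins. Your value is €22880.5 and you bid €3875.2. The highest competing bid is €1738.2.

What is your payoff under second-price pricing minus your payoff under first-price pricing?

€2137

You have the highest bid, so you win under either rule.
Second-price: pay €1738.2 → payoff €21142.3.
First-price: pay your own bid €3875.2 → payoff €19005.3.
Difference = €21142.3 − (€19005.3) = €2137.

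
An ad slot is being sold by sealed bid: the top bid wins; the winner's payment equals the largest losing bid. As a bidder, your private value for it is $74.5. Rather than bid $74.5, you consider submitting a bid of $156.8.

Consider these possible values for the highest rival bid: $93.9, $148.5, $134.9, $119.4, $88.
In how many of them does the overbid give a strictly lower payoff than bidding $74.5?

The deviation hurts exactly when the highest competing bid lies strictly between $74.5 and $156.8 — overbidding then wins at a price above your value.
$93.9: inside the interval → strictly worse (loss $19.4).
$148.5: inside the interval → strictly worse (loss $74).
$134.9: inside the interval → strictly worse (loss $60.4).
$119.4: inside the interval → strictly worse (loss $44.9).
$88: inside the interval → strictly worse (loss $13.5).
Count: 5.

5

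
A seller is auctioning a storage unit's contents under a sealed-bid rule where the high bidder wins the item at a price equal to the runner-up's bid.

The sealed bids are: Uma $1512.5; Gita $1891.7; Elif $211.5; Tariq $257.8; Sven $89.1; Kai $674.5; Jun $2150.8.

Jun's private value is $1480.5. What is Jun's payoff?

−$411.2

Highest bid: Jun at $2150.8, so Jun wins.
Second-highest bid: Gita at $1891.7 — that is the price the winner pays.
Jun's payoff = value − price = $1480.5 − $1891.7 = −$411.2.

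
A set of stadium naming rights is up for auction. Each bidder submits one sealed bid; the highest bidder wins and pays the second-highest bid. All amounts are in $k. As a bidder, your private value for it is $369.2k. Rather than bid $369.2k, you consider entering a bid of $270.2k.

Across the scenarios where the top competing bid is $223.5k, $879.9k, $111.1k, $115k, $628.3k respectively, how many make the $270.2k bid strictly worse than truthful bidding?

The deviation hurts exactly when the highest competing bid lies strictly between $270.2k and $369.2k — underbidding then forfeits a profitable win.
$223.5k: below both → same outcome either way.
$879.9k: above both → same outcome either way.
$111.1k: below both → same outcome either way.
$115k: below both → same outcome either way.
$628.3k: above both → same outcome either way.
Count: 0.

0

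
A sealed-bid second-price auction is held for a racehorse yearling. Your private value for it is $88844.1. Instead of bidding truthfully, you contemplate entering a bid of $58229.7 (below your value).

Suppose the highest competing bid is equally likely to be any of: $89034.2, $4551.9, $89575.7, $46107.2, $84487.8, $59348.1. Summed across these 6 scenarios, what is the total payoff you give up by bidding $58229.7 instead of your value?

The deviation costs you only when the competing bid falls strictly between $58229.7 and $88844.1; elsewhere both bids give the same outcome.
$89034.2: outcomes coincide → loss $0.
$4551.9: outcomes coincide → loss $0.
$89575.7: outcomes coincide → loss $0.
$46107.2: outcomes coincide → loss $0.
$84487.8: truthful payoff $4356.3, deviation payoff $0 → loss $4356.3.
$59348.1: truthful payoff $29496, deviation payoff $0 → loss $29496.
Total loss = $4356.3 + $29496 = $33852.3.

$33852.3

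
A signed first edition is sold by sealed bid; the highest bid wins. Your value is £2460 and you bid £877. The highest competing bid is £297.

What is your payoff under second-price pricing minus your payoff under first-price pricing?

£580

You have the highest bid, so you win under either rule.
Second-price: pay £297 → payoff £2163.
First-price: pay your own bid £877 → payoff £1583.
Difference = £2163 − (£1583) = £580.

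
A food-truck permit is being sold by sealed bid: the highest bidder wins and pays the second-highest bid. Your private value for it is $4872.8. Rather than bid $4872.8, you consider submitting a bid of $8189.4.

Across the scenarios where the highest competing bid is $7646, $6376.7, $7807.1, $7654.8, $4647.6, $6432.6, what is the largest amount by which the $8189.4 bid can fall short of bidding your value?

$7646: truthful gives $0, deviation gives −$2773.2 → loss $2773.2.
$6376.7: truthful gives $0, deviation gives −$1503.9 → loss $1503.9.
$7807.1: truthful gives $0, deviation gives −$2934.3 → loss $2934.3.
$7654.8: truthful gives $0, deviation gives −$2782 → loss $2782.
$4647.6: same outcome either way → loss $0.
$6432.6: truthful gives $0, deviation gives −$1559.8 → loss $1559.8.
Maximum loss: $2934.3.

$2934.3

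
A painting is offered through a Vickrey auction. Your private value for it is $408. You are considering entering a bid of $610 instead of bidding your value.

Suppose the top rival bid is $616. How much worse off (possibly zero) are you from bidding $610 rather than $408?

$0

Bidding your value $408: you lose (since $408 < $616). Payoff $0.
Bidding $610: you lose. Payoff $0.
Difference = $0 − $0 = $0; both bids lead to the same outcome because the competing bid is above both your value and your alternative bid.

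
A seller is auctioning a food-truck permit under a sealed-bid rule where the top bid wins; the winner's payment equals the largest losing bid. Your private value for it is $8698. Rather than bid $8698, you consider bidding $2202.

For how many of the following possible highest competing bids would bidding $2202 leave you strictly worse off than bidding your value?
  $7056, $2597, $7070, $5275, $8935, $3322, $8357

6

The deviation hurts exactly when the highest competing bid lies strictly between $2202 and $8698 — underbidding then forfeits a profitable win.
$7056: inside the interval → strictly worse (loss $1642).
$2597: inside the interval → strictly worse (loss $6101).
$7070: inside the interval → strictly worse (loss $1628).
$5275: inside the interval → strictly worse (loss $3423).
$8935: above both → same outcome either way.
$3322: inside the interval → strictly worse (loss $5376).
$8357: inside the interval → strictly worse (loss $341).
Count: 6.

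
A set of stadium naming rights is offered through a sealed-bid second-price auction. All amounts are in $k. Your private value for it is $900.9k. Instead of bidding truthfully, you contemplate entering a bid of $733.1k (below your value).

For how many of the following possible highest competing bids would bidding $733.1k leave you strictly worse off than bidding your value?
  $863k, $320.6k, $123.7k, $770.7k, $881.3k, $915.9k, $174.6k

The deviation hurts exactly when the highest competing bid lies strictly between $733.1k and $900.9k — underbidding then forfeits a profitable win.
$863k: inside the interval → strictly worse (loss $37.9k).
$320.6k: below both → same outcome either way.
$123.7k: below both → same outcome either way.
$770.7k: inside the interval → strictly worse (loss $130.2k).
$881.3k: inside the interval → strictly worse (loss $19.6k).
$915.9k: above both → same outcome either way.
$174.6k: below both → same outcome either way.
Count: 3.

3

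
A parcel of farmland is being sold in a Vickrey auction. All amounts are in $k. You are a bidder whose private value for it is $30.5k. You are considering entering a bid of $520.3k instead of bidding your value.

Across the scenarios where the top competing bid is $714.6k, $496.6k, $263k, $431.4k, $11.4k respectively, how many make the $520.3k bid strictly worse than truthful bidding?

The deviation hurts exactly when the highest competing bid lies strictly between $30.5k and $520.3k — overbidding then wins at a price above your value.
$714.6k: above both → same outcome either way.
$496.6k: inside the interval → strictly worse (loss $466.1k).
$263k: inside the interval → strictly worse (loss $232.5k).
$431.4k: inside the interval → strictly worse (loss $400.9k).
$11.4k: below both → same outcome either way.
Count: 3.

3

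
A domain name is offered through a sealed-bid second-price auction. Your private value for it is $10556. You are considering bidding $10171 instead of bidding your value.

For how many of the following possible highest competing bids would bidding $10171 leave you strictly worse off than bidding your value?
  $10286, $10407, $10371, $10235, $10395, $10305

6

The deviation hurts exactly when the highest competing bid lies strictly between $10171 and $10556 — underbidding then forfeits a profitable win.
$10286: inside the interval → strictly worse (loss $270).
$10407: inside the interval → strictly worse (loss $149).
$10371: inside the interval → strictly worse (loss $185).
$10235: inside the interval → strictly worse (loss $321).
$10395: inside the interval → strictly worse (loss $161).
$10305: inside the interval → strictly worse (loss $251).
Count: 6.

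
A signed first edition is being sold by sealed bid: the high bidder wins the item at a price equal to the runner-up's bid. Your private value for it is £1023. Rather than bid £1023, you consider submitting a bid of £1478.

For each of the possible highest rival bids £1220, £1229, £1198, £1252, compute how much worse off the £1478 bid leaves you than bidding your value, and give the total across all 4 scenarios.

The deviation costs you only when the competing bid falls strictly between £1023 and £1478; elsewhere both bids give the same outcome.
£1220: truthful payoff £0, deviation payoff −£197 → loss £197.
£1229: truthful payoff £0, deviation payoff −£206 → loss £206.
£1198: truthful payoff £0, deviation payoff −£175 → loss £175.
£1252: truthful payoff £0, deviation payoff −£229 → loss £229.
Total loss = £197 + £206 + £175 + £229 = £807.

£807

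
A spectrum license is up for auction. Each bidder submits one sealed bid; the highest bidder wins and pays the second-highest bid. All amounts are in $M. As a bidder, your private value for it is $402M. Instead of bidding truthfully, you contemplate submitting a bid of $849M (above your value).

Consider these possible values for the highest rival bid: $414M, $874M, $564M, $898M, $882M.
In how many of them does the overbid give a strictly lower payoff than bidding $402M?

The deviation hurts exactly when the highest competing bid lies strictly between $402M and $849M — overbidding then wins at a price above your value.
$414M: inside the interval → strictly worse (loss $12M).
$874M: above both → same outcome either way.
$564M: inside the interval → strictly worse (loss $162M).
$898M: above both → same outcome either way.
$882M: above both → same outcome either way.
Count: 2.

2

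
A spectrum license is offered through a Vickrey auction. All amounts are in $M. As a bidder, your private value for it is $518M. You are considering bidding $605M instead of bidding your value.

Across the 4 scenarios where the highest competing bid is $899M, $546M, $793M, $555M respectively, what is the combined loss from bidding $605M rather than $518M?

$65M

The deviation costs you only when the competing bid falls strictly between $518M and $605M; elsewhere both bids give the same outcome.
$899M: outcomes coincide → loss $0M.
$546M: truthful payoff $0M, deviation payoff −$28M → loss $28M.
$793M: outcomes coincide → loss $0M.
$555M: truthful payoff $0M, deviation payoff −$37M → loss $37M.
Total loss = $28M + $37M = $65M.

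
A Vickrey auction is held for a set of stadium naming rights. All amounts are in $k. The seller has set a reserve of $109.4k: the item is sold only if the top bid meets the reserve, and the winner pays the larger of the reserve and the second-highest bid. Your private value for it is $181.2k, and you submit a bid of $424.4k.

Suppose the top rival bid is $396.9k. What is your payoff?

−$215.7k

Your bid $424.4k is the highest and exceeds the reserve.
Price = max(second-highest bid, reserve) = max($396.9k, $109.4k) = $396.9k.
Payoff = $181.2k − $396.9k = −$215.7k.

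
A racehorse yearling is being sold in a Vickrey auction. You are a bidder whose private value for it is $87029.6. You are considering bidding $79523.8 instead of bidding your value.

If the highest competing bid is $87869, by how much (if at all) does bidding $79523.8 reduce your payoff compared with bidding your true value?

$0

Bidding your value $87029.6: you lose (since $87029.6 < $87869). Payoff $0.
Bidding $79523.8: you lose. Payoff $0.
Difference = $0 − $0 = $0; both bids lead to the same outcome because the competing bid is above both your value and your alternative bid.
Truthful bidding weakly dominates here: raising your bid can only win items priced above your value, and lowering it can only forfeit items priced below.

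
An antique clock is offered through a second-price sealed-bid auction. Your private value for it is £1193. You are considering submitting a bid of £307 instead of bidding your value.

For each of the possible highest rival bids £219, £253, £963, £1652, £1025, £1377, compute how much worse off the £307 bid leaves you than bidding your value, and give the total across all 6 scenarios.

£398

The deviation costs you only when the competing bid falls strictly between £307 and £1193; elsewhere both bids give the same outcome.
£219: outcomes coincide → loss £0.
£253: outcomes coincide → loss £0.
£963: truthful payoff £230, deviation payoff £0 → loss £230.
£1652: outcomes coincide → loss £0.
£1025: truthful payoff £168, deviation payoff £0 → loss £168.
£1377: outcomes coincide → loss £0.
Total loss = £230 + £168 = £398.
Because the price is fixed by the runner-up's bid, deviating from your value can only change a good outcome into a bad one — never the reverse.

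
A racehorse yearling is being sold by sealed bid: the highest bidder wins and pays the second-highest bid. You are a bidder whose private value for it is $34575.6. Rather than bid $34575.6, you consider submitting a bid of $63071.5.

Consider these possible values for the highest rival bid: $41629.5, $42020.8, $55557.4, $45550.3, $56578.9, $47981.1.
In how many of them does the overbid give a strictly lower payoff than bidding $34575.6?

The deviation hurts exactly when the highest competing bid lies strictly between $34575.6 and $63071.5 — overbidding then wins at a price above your value.
$41629.5: inside the interval → strictly worse (loss $7053.9).
$42020.8: inside the interval → strictly worse (loss $7445.2).
$55557.4: inside the interval → strictly worse (loss $20981.8).
$45550.3: inside the interval → strictly worse (loss $10974.7).
$56578.9: inside the interval → strictly worse (loss $22003.3).
$47981.1: inside the interval → strictly worse (loss $13405.5).
Count: 6.

6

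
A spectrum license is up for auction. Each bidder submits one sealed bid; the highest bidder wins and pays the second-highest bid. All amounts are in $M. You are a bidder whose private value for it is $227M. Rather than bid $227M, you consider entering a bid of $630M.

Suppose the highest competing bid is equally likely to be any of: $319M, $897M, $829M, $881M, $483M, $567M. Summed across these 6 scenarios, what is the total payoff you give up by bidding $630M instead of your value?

$688M

The deviation costs you only when the competing bid falls strictly between $227M and $630M; elsewhere both bids give the same outcome.
$319M: truthful payoff $0M, deviation payoff −$92M → loss $92M.
$897M: outcomes coincide → loss $0M.
$829M: outcomes coincide → loss $0M.
$881M: outcomes coincide → loss $0M.
$483M: truthful payoff $0M, deviation payoff −$256M → loss $256M.
$567M: truthful payoff $0M, deviation payoff −$340M → loss $340M.
Total loss = $92M + $256M + $340M = $688M.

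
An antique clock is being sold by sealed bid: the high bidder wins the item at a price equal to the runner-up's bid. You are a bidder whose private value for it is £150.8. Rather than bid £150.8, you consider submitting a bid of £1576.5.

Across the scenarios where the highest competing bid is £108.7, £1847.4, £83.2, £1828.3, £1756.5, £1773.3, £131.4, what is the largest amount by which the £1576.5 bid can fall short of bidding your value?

£108.7: same outcome either way → loss £0.
£1847.4: same outcome either way → loss £0.
£83.2: same outcome either way → loss £0.
£1828.3: same outcome either way → loss £0.
£1756.5: same outcome either way → loss £0.
£1773.3: same outcome either way → loss £0.
£131.4: same outcome either way → loss £0.
Maximum loss: £0.

£0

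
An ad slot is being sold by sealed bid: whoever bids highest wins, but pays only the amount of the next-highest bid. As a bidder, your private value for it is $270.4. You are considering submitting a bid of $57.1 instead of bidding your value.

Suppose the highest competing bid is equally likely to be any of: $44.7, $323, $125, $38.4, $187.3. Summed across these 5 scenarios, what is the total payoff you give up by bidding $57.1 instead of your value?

$228.5

The deviation costs you only when the competing bid falls strictly between $57.1 and $270.4; elsewhere both bids give the same outcome.
$44.7: outcomes coincide → loss $0.
$323: outcomes coincide → loss $0.
$125: truthful payoff $145.4, deviation payoff $0 → loss $145.4.
$38.4: outcomes coincide → loss $0.
$187.3: truthful payoff $83.1, deviation payoff $0 → loss $83.1.
Total loss = $145.4 + $83.1 = $228.5.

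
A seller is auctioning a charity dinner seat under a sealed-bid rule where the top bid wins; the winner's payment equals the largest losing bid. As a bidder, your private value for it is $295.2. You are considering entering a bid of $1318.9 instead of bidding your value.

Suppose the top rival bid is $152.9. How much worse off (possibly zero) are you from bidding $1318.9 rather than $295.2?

Bidding your value $295.2: you win (since $295.2 > $152.9) and pay $152.9. Payoff $142.3.
Bidding $1318.9: you win and pay $152.9. Payoff $295.2 − $152.9 = $142.3.
Difference = $142.3 − $142.3 = $0; both bids lead to the same outcome because the competing bid is below both your value and your alternative bid.

$0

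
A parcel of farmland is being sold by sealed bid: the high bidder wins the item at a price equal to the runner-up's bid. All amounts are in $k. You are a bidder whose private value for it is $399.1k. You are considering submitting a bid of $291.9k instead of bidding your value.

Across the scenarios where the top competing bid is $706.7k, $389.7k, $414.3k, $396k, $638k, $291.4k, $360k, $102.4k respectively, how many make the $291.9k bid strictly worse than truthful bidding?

The deviation hurts exactly when the highest competing bid lies strictly between $291.9k and $399.1k — underbidding then forfeits a profitable win.
$706.7k: above both → same outcome either way.
$389.7k: inside the interval → strictly worse (loss $9.4k).
$414.3k: above both → same outcome either way.
$396k: inside the interval → strictly worse (loss $3.1k).
$638k: above both → same outcome either way.
$291.4k: below both → same outcome either way.
$360k: inside the interval → strictly worse (loss $39.1k).
$102.4k: below both → same outcome either way.
Count: 3.

3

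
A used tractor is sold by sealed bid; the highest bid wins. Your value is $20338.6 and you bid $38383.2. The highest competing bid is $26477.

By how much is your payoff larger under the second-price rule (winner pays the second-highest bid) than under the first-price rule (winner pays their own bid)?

You have the highest bid, so you win under either rule.
Second-price: pay $26477 → payoff −$6138.4.
First-price: pay your own bid $38383.2 → payoff −$18044.6.
Difference = −$6138.4 − (−$18044.6) = $11906.2.

$11906.2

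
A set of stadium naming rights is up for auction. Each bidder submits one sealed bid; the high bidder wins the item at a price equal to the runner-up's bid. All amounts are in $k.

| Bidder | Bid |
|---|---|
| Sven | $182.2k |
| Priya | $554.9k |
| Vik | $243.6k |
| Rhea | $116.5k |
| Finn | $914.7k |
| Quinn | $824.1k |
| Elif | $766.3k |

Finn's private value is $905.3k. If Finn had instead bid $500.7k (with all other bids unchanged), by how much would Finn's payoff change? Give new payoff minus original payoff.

−$81.2k

The highest bid among the other bidders is $824.1k; Finn's bid doesn't change that.
Original bid $914.7k: Finn is highest, pays the top rival bid $824.1k; payoff $905.3k − $824.1k = $81.2k.
Alternative bid $500.7k: Finn is not highest (top rival bid is $824.1k); payoff $0k.
Change in payoff = $0k − ($81.2k) = −$81.2k.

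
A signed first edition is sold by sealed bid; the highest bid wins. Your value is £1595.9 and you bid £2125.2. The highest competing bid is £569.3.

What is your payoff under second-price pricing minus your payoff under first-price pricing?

£1555.9

You have the highest bid, so you win under either rule.
Second-price: pay £569.3 → payoff £1026.6.
First-price: pay your own bid £2125.2 → payoff −£529.3.
Difference = £1026.6 − (−£529.3) = £1555.9.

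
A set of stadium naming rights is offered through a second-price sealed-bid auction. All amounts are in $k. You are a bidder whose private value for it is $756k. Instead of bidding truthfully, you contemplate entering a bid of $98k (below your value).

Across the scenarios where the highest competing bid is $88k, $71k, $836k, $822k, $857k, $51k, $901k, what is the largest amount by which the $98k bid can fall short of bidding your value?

$88k: same outcome either way → loss $0k.
$71k: same outcome either way → loss $0k.
$836k: same outcome either way → loss $0k.
$822k: same outcome either way → loss $0k.
$857k: same outcome either way → loss $0k.
$51k: same outcome either way → loss $0k.
$901k: same outcome either way → loss $0k.
Maximum loss: $0k.

$0k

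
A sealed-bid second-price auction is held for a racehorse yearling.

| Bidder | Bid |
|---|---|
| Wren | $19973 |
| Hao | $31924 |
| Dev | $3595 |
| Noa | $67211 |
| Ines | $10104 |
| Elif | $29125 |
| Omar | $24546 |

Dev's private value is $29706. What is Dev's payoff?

$0

Highest bid: Noa at $67211, so Noa wins.
Second-highest bid: Hao at $31924 — that is the price the winner pays.
Dev did not win, so Dev pays nothing and receives nothing: payoff $0.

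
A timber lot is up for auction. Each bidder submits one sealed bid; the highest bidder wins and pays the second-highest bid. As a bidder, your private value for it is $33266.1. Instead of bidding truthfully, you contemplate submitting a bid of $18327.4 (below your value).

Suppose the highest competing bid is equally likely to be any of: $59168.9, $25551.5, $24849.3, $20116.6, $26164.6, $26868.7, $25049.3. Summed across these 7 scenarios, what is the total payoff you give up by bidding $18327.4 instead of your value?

The deviation costs you only when the competing bid falls strictly between $18327.4 and $33266.1; elsewhere both bids give the same outcome.
$59168.9: outcomes coincide → loss $0.
$25551.5: truthful payoff $7714.6, deviation payoff $0 → loss $7714.6.
$24849.3: truthful payoff $8416.8, deviation payoff $0 → loss $8416.8.
$20116.6: truthful payoff $13149.5, deviation payoff $0 → loss $13149.5.
$26164.6: truthful payoff $7101.5, deviation payoff $0 → loss $7101.5.
$26868.7: truthful payoff $6397.4, deviation payoff $0 → loss $6397.4.
$25049.3: truthful payoff $8216.8, deviation payoff $0 → loss $8216.8.
Total loss = $7714.6 + $8416.8 + $13149.5 + $7101.5 + $6397.4 + $8216.8 = $50996.6.
Because the price is fixed by the runner-up's bid, deviating from your value can only change a good outcome into a bad one — never the reverse.

$50996.6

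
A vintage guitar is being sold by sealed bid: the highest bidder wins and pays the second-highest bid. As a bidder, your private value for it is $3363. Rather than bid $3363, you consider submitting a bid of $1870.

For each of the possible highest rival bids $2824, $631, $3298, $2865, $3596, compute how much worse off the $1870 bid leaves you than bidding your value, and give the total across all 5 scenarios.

The deviation costs you only when the competing bid falls strictly between $1870 and $3363; elsewhere both bids give the same outcome.
$2824: truthful payoff $539, deviation payoff $0 → loss $539.
$631: outcomes coincide → loss $0.
$3298: truthful payoff $65, deviation payoff $0 → loss $65.
$2865: truthful payoff $498, deviation payoff $0 → loss $498.
$3596: outcomes coincide → loss $0.
Total loss = $539 + $65 + $498 = $1102.

$1102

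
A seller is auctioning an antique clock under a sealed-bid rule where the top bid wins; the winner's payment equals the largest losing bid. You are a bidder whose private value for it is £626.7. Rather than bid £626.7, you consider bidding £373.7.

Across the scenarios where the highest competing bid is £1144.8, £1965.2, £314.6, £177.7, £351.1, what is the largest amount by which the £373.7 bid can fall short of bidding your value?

£1144.8: same outcome either way → loss £0.
£1965.2: same outcome either way → loss £0.
£314.6: same outcome either way → loss £0.
£177.7: same outcome either way → loss £0.
£351.1: same outcome either way → loss £0.
Maximum loss: £0.

£0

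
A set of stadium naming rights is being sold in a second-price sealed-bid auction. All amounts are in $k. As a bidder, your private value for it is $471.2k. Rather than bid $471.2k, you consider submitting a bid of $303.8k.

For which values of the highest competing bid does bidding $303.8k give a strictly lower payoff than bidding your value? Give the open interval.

($303.8k, $471.2k)

If the competing bid is below $303.8k, both bids win at the same price — no difference.
If it is above $471.2k, both bids lose — no difference.
If it lies strictly between $303.8k and $471.2k, bidding your value wins at a price below your value (positive payoff) while bidding $303.8k loses (payoff 0).
So the deviation strictly hurts on the open interval ($303.8k, $471.2k).
In a second-price auction your bid sets only whether you win, not what you pay, so bidding your true value is weakly dominant.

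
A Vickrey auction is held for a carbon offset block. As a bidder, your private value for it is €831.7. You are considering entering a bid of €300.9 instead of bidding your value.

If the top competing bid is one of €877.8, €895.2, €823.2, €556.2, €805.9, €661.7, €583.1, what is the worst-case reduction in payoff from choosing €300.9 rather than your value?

€877.8: same outcome either way → loss €0.
€895.2: same outcome either way → loss €0.
€823.2: truthful gives €8.5, deviation gives €0 → loss €8.5.
€556.2: truthful gives €275.5, deviation gives €0 → loss €275.5.
€805.9: truthful gives €25.8, deviation gives €0 → loss €25.8.
€661.7: truthful gives €170, deviation gives €0 → loss €170.
€583.1: truthful gives €248.6, deviation gives €0 → loss €248.6.
Maximum loss: €275.5.

€275.5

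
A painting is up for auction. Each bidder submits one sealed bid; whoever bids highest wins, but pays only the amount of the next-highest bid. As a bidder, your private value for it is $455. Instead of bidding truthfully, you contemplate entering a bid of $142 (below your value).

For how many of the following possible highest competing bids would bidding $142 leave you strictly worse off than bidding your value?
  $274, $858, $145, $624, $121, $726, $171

The deviation hurts exactly when the highest competing bid lies strictly between $142 and $455 — underbidding then forfeits a profitable win.
$274: inside the interval → strictly worse (loss $181).
$858: above both → same outcome either way.
$145: inside the interval → strictly worse (loss $310).
$624: above both → same outcome either way.
$121: below both → same outcome either way.
$726: above both → same outcome either way.
$171: inside the interval → strictly worse (loss $284).
Count: 3.

3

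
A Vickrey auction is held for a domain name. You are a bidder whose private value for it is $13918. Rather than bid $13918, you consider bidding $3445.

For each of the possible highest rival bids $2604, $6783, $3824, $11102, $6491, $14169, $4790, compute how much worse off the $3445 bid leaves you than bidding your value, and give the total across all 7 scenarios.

The deviation costs you only when the competing bid falls strictly between $3445 and $13918; elsewhere both bids give the same outcome.
$2604: outcomes coincide → loss $0.
$6783: truthful payoff $7135, deviation payoff $0 → loss $7135.
$3824: truthful payoff $10094, deviation payoff $0 → loss $10094.
$11102: truthful payoff $2816, deviation payoff $0 → loss $2816.
$6491: truthful payoff $7427, deviation payoff $0 → loss $7427.
$14169: outcomes coincide → loss $0.
$4790: truthful payoff $9128, deviation payoff $0 → loss $9128.
Total loss = $7135 + $10094 + $2816 + $7427 + $9128 = $36600.
Truthful bidding weakly dominates here: raising your bid can only win items priced above your value, and lowering it can only forfeit items priced below.

$36600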